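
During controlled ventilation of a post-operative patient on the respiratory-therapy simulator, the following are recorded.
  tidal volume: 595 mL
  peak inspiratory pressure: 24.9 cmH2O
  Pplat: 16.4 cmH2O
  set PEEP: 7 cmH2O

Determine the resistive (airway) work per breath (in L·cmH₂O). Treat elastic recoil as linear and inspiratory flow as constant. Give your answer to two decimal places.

With constant inspiratory flow the resistive pressure is constant at PIP − Pplat = 24.9 − 16.4 = 8.5 cmH2O, so resistive work = 8.5 × 0.595 = 5.058 L·cmH2O.

5.06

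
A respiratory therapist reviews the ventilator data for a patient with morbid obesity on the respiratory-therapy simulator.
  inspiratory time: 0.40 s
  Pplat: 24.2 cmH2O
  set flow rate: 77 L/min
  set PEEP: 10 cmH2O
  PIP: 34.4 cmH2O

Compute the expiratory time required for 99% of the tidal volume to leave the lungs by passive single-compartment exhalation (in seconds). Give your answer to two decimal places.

1.32

Flow: 77 L/min ÷ 60 = 1.2833 L/s.
Vt = flow × Ti = 1.2833 L/s × 0.40 s × 1000 mL/L = 513.32 mL.
R = (PIP − Pplat)/V̇ = (34.4 − 24.2) / 1.2833 = 10.2/1.2833 = 7.948 cmH2O·s/L.
C = Vt/(Pplat − PEEP) = 513.32 / (24.2 − 10) = 513.32/14.2 = 36.149 mL/cmH2O.
τ = R × C = 7.948 × 0.03615 L/cmH2O = 0.2873 s.
t = −τ·ln(1 − 0.99) = −0.2873·ln(0.01) = 1.323 s.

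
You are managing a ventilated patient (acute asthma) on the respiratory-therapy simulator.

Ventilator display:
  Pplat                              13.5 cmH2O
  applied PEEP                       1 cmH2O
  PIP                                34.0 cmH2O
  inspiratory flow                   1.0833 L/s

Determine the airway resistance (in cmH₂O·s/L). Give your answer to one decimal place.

18.9

Raw = (PIP − Pplat) / flow = (34.0 − 13.5) / 1.0833 = 20.5 / 1.0833 = 18.924 cmH2O·s/L.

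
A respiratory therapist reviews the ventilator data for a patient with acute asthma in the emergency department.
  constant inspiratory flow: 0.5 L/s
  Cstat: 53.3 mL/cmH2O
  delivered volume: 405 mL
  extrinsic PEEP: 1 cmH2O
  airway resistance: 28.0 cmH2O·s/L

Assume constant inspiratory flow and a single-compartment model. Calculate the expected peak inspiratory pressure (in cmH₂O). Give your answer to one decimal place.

22.6

Equation of motion (constant flow): PIP = Vt/C + R·V̇ + PEEP.
PIP = 405/53.3 + 28.0×0.5 + 1 = 7.598 + 14.0 + 1 = 22.598 cmH2O.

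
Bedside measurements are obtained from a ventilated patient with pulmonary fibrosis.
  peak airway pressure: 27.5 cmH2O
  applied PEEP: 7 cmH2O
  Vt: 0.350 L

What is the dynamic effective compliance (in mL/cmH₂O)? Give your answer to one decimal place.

Dynamic compliance = Vt / (PIP − PEEP) = 350 / (27.5 − 7) = 350 / 20.5 = 17.073 mL/cmH2O.

17.1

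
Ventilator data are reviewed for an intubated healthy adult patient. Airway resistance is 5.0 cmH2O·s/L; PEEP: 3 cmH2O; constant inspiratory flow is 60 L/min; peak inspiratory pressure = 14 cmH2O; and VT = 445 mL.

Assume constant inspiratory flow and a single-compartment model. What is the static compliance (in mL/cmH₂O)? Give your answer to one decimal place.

Flow: 60 L/min ÷ 60 = 1 L/s.
Equation of motion (constant flow): PIP = Vt/C + R·V̇ + PEEP.
Vt/C = PIP − R·V̇ − PEEP = 14 − 5.0×1 − 3 = 14 − 5.0 − 3 = 6.0 cmH2O.
C = Vt / 6.0 = 445 / 6.0 = 74.167 mL/cmH2O.

74.2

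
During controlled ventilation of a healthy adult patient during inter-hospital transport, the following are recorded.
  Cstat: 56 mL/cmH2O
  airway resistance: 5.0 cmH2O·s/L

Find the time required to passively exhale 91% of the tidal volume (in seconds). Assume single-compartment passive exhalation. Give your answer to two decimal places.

0.67

τ = R × C = 5.0 × 56 mL/cmH2O = 5.0 × 0.056 L/cmH2O = 0.28 s.
Exhaled fraction f = 1 − e^(−t/τ) → t = −τ·ln(1 − f) = −0.28·ln(0.09) = 0.6742 s.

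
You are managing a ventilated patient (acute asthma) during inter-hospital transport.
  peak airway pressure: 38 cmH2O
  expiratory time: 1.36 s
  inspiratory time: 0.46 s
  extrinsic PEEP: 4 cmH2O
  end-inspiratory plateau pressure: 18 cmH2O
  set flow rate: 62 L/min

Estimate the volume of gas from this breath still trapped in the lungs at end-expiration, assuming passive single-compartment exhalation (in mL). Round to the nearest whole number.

Flow: 62 L/min ÷ 60 = 1.0333 L/s.
Vt = flow × Ti = 1.0333 L/s × 0.46 s × 1000 mL/L = 475.32 mL.
R = (PIP − Pplat)/V̇ = (38 − 18) / 1.0333 = 20.0/1.0333 = 19.355 cmH2O·s/L.
C = Vt/(Pplat − PEEP) = 475.32 / (18 − 4) = 475.32/14.0 = 33.951 mL/cmH2O.
τ = R × C = 19.355 × 0.03395 L/cmH2O = 0.6571 s.
Fraction remaining = e^(−Te/τ) = e^(−1.36/0.6571) = 0.1262.
Trapped volume = 475.32 × 0.1262 = 59.985 mL.

60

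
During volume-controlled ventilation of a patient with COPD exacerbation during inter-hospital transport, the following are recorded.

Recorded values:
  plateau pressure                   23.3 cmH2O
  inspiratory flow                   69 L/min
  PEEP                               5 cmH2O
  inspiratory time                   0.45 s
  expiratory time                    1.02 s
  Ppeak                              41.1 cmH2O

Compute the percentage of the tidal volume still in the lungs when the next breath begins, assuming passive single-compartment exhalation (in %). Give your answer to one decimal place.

9.7

Flow: 69 L/min ÷ 60 = 1.15 L/s.
Vt = flow × Ti = 1.15 L/s × 0.45 s × 1000 mL/L = 517.5 mL.
R = (PIP − Pplat)/V̇ = (41.1 − 23.3) / 1.15 = 17.8/1.15 = 15.478 cmH2O·s/L.
C = Vt/(Pplat − PEEP) = 517.5 / (23.3 − 5) = 517.5/18.3 = 28.279 mL/cmH2O.
τ = R × C = 15.478 × 0.02828 L/cmH2O = 0.4377 s.
Fraction remaining at end-expiration = e^(−Te/τ) = e^(−1.02/0.4377) = 0.09726 → 9.726%.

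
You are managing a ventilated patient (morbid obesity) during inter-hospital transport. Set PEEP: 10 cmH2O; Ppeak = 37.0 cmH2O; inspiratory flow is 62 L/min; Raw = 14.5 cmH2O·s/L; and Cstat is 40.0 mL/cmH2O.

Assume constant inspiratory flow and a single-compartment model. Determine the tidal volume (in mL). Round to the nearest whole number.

481

Flow: 62 L/min ÷ 60 = 1.0333 L/s.
Equation of motion (constant flow): PIP = Vt/C + R·V̇ + PEEP.
Vt/C = PIP − R·V̇ − PEEP = 37.0 − 14.983 − 10 = 12.017 cmH2O.
Vt = C × 12.017 = 40.0 × 12.017 = 480.68 mL.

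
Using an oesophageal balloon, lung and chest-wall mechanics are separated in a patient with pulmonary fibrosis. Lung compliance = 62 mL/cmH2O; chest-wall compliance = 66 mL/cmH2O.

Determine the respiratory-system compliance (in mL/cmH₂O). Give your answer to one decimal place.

Lung and chest wall are elastances in series: 1/Crs = 1/CL + 1/Ccw.
1/Crs = 1/62 + 1/66 = 0.03128.
Crs = 31.969 mL/cmH2O.

32.0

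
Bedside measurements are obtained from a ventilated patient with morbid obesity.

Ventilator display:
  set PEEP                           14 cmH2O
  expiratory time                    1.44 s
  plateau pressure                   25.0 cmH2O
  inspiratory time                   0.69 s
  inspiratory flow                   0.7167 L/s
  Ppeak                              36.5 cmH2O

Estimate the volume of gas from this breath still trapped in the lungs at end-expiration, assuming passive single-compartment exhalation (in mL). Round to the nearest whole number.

Vt = flow × Ti = 0.7167 L/s × 0.69 s × 1000 mL/L = 494.52 mL.
R = (PIP − Pplat)/V̇ = (36.5 − 25.0) / 0.7167 = 11.5/0.7167 = 16.046 cmH2O·s/L.
C = Vt/(Pplat − PEEP) = 494.52 / (25.0 − 14) = 494.52/11.0 = 44.956 mL/cmH2O.
τ = R × C = 16.046 × 0.04496 L/cmH2O = 0.7214 s.
Fraction remaining = e^(−Te/τ) = e^(−1.44/0.7214) = 0.1359.
Trapped volume = 494.52 × 0.1359 = 67.205 mL.

67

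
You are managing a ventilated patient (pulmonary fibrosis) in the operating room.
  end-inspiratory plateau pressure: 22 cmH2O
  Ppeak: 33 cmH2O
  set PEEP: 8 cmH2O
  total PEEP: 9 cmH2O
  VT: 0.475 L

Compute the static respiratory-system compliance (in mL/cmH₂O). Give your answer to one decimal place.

36.5

End-expiratory occlusion gives total PEEP = 9 cmH2O (intrinsic PEEP = 9 − 8 = 1). Use total PEEP for the elastic gradient.
Cstat = Vt / (Pplat − PEEPtotal) = 475 / (22 − 9) = 475 / 13.0 = 36.538 mL/cmH2O.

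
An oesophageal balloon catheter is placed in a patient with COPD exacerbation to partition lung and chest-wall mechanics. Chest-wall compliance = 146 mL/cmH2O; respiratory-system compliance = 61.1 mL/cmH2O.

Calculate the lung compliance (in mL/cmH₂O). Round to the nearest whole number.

1/CL = 1/Crs − 1/Ccw.
1/CL = 1/61.1 − 1/146 = 0.009517.
CL = 105.08 mL/cmH2O.

105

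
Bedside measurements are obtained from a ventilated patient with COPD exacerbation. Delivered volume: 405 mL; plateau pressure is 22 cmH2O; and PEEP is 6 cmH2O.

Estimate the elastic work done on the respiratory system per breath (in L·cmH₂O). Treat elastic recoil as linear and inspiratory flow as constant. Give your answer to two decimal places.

3.24

Elastic work ≈ ½ × (Pplat − PEEP) × Vt = 0.5 × (22 − 6) × 0.405 L = 0.5 × 16.0 × 0.405 = 3.24 L·cmH2O.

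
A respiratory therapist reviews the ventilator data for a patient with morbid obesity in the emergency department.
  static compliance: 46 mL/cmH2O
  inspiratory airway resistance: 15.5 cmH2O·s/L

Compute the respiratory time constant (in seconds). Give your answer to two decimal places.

τ = R × C = 15.5 × 46 mL/cmH2O = 15.5 × 0.046 L/cmH2O = 0.713 s.

0.71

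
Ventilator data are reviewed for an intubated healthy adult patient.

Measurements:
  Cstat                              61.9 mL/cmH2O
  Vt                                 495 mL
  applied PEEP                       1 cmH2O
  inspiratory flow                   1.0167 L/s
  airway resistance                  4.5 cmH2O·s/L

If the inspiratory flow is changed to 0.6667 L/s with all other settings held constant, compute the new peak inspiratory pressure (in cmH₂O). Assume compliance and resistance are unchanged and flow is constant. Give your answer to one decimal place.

12.0

PIP = Vt/C + R·V̇ + PEEP (constant-flow equation of motion).
Only the resistive term changes: ΔPIP = R × ΔV̇ = 4.5 × (0.6667 − 1.0167) = 4.5 × -0.35 = -1.575 cmH2O.
Original PIP = 495/61.9 + 4.5×1.0167 + 1 = 13.572 cmH2O; new PIP = 13.572 + (-1.575) = 11.997 cmH2O.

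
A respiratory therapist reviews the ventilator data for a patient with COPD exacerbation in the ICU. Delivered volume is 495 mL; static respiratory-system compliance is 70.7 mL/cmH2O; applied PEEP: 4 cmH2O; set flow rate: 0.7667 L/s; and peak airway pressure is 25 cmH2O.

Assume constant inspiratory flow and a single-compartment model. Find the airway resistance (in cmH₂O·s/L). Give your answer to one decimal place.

18.3

Equation of motion (constant flow): PIP = Vt/C + R·V̇ + PEEP.
R·V̇ = PIP − Vt/C − PEEP = 25 − 495/70.7 − 4 = 25 − 7.001 − 4 = 13.999 cmH2O.
R = 13.999 / 0.7667 = 18.259 cmH2O·s/L.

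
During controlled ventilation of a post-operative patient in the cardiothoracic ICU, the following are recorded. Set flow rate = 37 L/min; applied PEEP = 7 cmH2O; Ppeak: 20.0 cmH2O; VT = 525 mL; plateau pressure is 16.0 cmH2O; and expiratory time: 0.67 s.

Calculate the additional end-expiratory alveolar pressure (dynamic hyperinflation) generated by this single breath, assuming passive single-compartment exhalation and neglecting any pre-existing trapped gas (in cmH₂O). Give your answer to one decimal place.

Flow: 37 L/min ÷ 60 = 0.6167 L/s.
R = (PIP − Pplat)/V̇ = (20.0 − 16.0) / 0.6167 = 4.0/0.6167 = 6.486 cmH2O·s/L.
C = Vt/(Pplat − PEEP) = 525.0 / (16.0 − 7) = 525.0/9.0 = 58.333 mL/cmH2O.
τ = R × C = 6.486 × 0.05833 L/cmH2O = 0.3783 s.
Fraction remaining = e^(−Te/τ) = e^(−0.67/0.3783) = 0.1701; trapped volume = 525.0 × 0.1701 = 89.303 mL.
Additional alveolar pressure from trapping ≈ V_trapped / C = 89.303 / 58.333 = 1.531 cmH2O.

1.5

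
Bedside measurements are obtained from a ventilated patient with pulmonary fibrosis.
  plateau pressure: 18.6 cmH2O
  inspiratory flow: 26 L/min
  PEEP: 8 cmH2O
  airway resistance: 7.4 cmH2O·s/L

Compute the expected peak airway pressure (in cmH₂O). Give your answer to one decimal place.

21.8

Flow: 26 L/min ÷ 60 = 0.4333 L/s.
PIP = Pplat + Raw × flow = 18.6 + 7.4 × 0.4333 = 18.6 + 3.206 = 21.806 cmH2O.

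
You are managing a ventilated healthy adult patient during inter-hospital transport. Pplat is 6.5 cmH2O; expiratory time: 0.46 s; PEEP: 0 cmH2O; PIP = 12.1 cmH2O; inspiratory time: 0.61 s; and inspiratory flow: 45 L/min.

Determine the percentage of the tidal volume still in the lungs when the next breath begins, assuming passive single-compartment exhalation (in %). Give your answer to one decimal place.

41.7

Flow: 45 L/min ÷ 60 = 0.75 L/s.
Vt = flow × Ti = 0.75 L/s × 0.61 s × 1000 mL/L = 457.5 mL.
R = (PIP − Pplat)/V̇ = (12.1 − 6.5) / 0.75 = 5.6/0.75 = 7.467 cmH2O·s/L.
C = Vt/(Pplat − PEEP) = 457.5 / (6.5 − 0) = 457.5/6.5 = 70.385 mL/cmH2O.
τ = R × C = 7.467 × 0.07039 L/cmH2O = 0.5256 s.
Fraction remaining at end-expiration = e^(−Te/τ) = e^(−0.46/0.5256) = 0.4168 → 41.68%.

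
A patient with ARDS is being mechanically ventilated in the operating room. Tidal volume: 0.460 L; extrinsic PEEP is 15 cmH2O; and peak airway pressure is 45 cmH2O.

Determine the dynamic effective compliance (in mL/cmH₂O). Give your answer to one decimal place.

15.3

Dynamic compliance = Vt / (PIP − PEEP) = 460 / (45 − 15) = 460 / 30.0 = 15.333 mL/cmH2O.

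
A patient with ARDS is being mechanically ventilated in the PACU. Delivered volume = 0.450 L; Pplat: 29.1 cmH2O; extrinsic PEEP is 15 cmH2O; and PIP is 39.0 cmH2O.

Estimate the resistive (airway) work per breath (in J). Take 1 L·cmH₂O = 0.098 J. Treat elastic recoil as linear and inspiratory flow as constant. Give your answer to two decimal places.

With constant inspiratory flow the resistive pressure is constant at PIP − Pplat = 39.0 − 29.1 = 9.9 cmH2O, so resistive work = 9.9 × 0.450 = 4.455 L·cmH2O.
× 0.098 J/(L·cmH2O) → 0.4366 J.

0.44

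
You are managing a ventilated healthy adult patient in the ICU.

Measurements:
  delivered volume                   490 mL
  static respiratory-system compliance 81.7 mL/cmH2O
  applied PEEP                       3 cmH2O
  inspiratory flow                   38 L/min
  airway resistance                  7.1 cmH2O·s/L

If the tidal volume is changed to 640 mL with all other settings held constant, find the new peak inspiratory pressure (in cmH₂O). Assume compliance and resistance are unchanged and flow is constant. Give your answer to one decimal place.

Flow: 38 L/min ÷ 60 = 0.6333 L/s.
PIP = Vt/C + R·V̇ + PEEP (constant-flow equation of motion).
Only the elastic term changes: ΔPIP = ΔVt / C = (640 − 490) / 81.7 = 1.836 cmH2O.
Original PIP = 490/81.7 + 7.1×0.6333 + 3 = 13.494 cmH2O; new PIP = 13.494 + (1.836) = 15.33 cmH2O.

15.3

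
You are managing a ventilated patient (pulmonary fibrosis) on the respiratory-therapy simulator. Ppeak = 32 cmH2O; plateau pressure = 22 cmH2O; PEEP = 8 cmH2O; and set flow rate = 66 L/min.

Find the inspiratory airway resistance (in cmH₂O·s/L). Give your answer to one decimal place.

9.1

Flow: 66 L/min ÷ 60 = 1.1 L/s.
Raw = (PIP − Pplat) / flow = (32 − 22) / 1.1 = 10.0 / 1.1 = 9.091 cmH2O·s/L.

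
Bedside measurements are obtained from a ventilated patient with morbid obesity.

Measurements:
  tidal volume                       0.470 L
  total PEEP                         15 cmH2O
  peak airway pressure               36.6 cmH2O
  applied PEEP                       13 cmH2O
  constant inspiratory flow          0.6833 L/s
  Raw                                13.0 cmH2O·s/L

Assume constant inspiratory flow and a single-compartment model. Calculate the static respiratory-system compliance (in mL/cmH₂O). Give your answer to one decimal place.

37.0

Total PEEP = 15 cmH2O (set 13 + intrinsic 2); this is the baseline alveolar pressure.
Equation of motion (constant flow): PIP = Vt/C + R·V̇ + PEEP.
Vt/C = PIP − R·V̇ − PEEP = 36.6 − 13.0×0.6833 − 15 = 36.6 − 8.883 − 15 = 12.717 cmH2O.
C = Vt / 12.717 = 470 / 12.717 = 36.958 mL/cmH2O.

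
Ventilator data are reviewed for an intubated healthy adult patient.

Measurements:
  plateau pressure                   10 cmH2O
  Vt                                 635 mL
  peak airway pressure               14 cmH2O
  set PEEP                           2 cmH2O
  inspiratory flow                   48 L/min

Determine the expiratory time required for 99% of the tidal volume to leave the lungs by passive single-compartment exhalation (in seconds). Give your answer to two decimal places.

Flow: 48 L/min ÷ 60 = 0.8 L/s.
R = (PIP − Pplat)/V̇ = (14 − 10) / 0.8 = 4.0/0.8 = 5.0 cmH2O·s/L.
C = Vt/(Pplat − PEEP) = 635.0 / (10 − 2) = 635.0/8.0 = 79.375 mL/cmH2O.
τ = R × C = 5.0 × 0.07938 L/cmH2O = 0.3969 s.
t = −τ·ln(1 − 0.99) = −0.3969·ln(0.01) = 1.828 s.

1.83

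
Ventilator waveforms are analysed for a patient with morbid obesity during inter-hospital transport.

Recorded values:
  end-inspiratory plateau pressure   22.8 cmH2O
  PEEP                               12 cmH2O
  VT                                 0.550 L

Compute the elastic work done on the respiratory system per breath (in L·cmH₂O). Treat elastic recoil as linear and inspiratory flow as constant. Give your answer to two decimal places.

Elastic work ≈ ½ × (Pplat − PEEP) × Vt = 0.5 × (22.8 − 12) × 0.550 L = 0.5 × 10.8 × 0.550 = 2.97 L·cmH2O.

2.97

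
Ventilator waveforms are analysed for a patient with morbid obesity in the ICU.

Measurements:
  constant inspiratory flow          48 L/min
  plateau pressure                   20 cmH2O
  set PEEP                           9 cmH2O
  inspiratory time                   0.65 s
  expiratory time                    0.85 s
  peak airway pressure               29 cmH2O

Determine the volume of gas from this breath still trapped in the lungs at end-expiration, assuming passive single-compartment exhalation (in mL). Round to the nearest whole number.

105

Flow: 48 L/min ÷ 60 = 0.8 L/s.
Vt = flow × Ti = 0.8 L/s × 0.65 s × 1000 mL/L = 520.0 mL.
R = (PIP − Pplat)/V̇ = (29 − 20) / 0.8 = 9.0/0.8 = 11.25 cmH2O·s/L.
C = Vt/(Pplat − PEEP) = 520.0 / (20 − 9) = 520.0/11.0 = 47.273 mL/cmH2O.
τ = R × C = 11.25 × 0.04727 L/cmH2O = 0.5318 s.
Fraction remaining = e^(−Te/τ) = e^(−0.85/0.5318) = 0.2022.
Trapped volume = 520.0 × 0.2022 = 105.14 mL.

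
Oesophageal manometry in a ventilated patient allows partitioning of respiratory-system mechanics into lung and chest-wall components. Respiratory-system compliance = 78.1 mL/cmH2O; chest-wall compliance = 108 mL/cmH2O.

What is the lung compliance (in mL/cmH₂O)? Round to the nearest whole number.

282

1/CL = 1/Crs − 1/Ccw.
1/CL = 1/78.1 − 1/108 = 0.003545.
CL = 282.09 mL/cmH2O.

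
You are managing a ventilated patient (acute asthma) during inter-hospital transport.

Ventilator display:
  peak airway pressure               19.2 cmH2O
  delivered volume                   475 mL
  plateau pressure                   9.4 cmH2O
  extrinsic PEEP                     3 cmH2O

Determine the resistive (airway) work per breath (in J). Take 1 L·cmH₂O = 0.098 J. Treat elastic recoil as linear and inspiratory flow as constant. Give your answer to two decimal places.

With constant inspiratory flow the resistive pressure is constant at PIP − Pplat = 19.2 − 9.4 = 9.8 cmH2O, so resistive work = 9.8 × 0.475 = 4.655 L·cmH2O.
× 0.098 J/(L·cmH2O) → 0.4562 J.

0.46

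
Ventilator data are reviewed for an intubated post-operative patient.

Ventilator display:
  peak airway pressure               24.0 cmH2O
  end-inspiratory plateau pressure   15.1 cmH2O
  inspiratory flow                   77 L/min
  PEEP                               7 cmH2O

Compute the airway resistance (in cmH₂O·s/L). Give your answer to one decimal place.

Flow: 77 L/min ÷ 60 = 1.2833 L/s.
Raw = (PIP − Pplat) / flow = (24.0 − 15.1) / 1.2833 = 8.9 / 1.2833 = 6.935 cmH2O·s/L.

6.9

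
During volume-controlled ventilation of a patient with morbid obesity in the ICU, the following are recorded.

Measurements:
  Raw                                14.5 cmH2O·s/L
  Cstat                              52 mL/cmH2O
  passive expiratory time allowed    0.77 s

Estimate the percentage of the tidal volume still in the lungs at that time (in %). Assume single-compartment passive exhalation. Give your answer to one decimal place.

τ = R × C = 14.5 × 52 mL/cmH2O = 14.5 × 0.052 L/cmH2O = 0.754 s.
Passive exhalation: V(t)/V₀ = e^(−t/τ) = e^(−0.77/0.754) = 0.3602.
Fraction remaining = 0.3602 → 36.02%.

36.0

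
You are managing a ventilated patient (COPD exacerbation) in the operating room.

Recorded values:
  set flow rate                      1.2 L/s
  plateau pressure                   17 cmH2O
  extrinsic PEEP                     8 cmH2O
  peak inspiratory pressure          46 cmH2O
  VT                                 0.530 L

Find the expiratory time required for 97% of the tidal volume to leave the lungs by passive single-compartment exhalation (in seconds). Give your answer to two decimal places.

R = (PIP − Pplat)/V̇ = (46 − 17) / 1.2 = 29.0/1.2 = 24.167 cmH2O·s/L.
C = Vt/(Pplat − PEEP) = 530.0 / (17 − 8) = 530.0/9.0 = 58.889 mL/cmH2O.
τ = R × C = 24.167 × 0.05889 L/cmH2O = 1.423 s.
t = −τ·ln(1 − 0.97) = −1.423·ln(0.03) = 4.99 s.

4.99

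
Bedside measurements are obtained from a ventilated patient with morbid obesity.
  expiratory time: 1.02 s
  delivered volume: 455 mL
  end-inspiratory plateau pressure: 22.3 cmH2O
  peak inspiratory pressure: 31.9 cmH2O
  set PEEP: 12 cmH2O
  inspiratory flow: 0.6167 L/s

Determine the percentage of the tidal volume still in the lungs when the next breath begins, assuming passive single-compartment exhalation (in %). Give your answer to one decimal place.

R = (PIP − Pplat)/V̇ = (31.9 − 22.3) / 0.6167 = 9.6/0.6167 = 15.567 cmH2O·s/L.
C = Vt/(Pplat − PEEP) = 455.0 / (22.3 − 12) = 455.0/10.3 = 44.175 mL/cmH2O.
τ = R × C = 15.567 × 0.04418 L/cmH2O = 0.6878 s.
Fraction remaining at end-expiration = e^(−Te/τ) = e^(−1.02/0.6878) = 0.227 → 22.7%.

22.7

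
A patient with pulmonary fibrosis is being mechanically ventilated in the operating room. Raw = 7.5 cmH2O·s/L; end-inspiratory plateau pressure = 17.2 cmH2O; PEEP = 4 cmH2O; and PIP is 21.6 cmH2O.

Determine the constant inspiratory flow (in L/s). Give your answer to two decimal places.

0.59

flow = (PIP − Pplat) / Raw = 4.4 / 7.5 = 0.5867 L/s.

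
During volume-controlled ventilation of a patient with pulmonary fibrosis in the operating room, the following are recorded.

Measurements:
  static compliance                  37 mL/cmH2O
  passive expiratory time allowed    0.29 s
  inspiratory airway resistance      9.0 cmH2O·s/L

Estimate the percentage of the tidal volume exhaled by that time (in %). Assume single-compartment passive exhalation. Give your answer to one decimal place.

58.1

τ = R × C = 9.0 × 37 mL/cmH2O = 9.0 × 0.037 L/cmH2O = 0.333 s.
Passive exhalation: V(t)/V₀ = e^(−t/τ) = e^(−0.29/0.333) = 0.4186.
Fraction exhaled = 1 − 0.4186 = 0.5814 → 58.14%.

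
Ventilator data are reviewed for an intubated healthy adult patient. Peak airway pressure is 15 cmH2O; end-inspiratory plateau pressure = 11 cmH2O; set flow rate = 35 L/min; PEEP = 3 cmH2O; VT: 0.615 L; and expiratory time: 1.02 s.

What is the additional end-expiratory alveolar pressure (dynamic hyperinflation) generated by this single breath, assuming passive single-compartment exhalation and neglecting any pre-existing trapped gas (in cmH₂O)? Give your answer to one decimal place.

Flow: 35 L/min ÷ 60 = 0.5833 L/s.
R = (PIP − Pplat)/V̇ = (15 − 11) / 0.5833 = 4.0/0.5833 = 6.858 cmH2O·s/L.
C = Vt/(Pplat − PEEP) = 615.0 / (11 − 3) = 615.0/8.0 = 76.875 mL/cmH2O.
τ = R × C = 6.858 × 0.07688 L/cmH2O = 0.5272 s.
Fraction remaining = e^(−Te/τ) = e^(−1.02/0.5272) = 0.1445; trapped volume = 615.0 × 0.1445 = 88.868 mL.
Additional alveolar pressure from trapping ≈ V_trapped / C = 88.868 / 76.875 = 1.156 cmH2O.

1.2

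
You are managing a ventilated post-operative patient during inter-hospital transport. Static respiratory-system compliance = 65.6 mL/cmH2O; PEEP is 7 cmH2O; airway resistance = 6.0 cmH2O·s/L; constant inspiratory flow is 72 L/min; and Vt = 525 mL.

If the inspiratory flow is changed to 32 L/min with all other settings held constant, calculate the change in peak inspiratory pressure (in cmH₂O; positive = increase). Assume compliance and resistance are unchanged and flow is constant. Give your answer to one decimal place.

Flow: 72 L/min ÷ 60 = 1.2 L/s.
New flow: 32 L/min ÷ 60 = 0.5333 L/s.
PIP = Vt/C + R·V̇ + PEEP (constant-flow equation of motion).
Only the resistive term changes: ΔPIP = R × ΔV̇ = 6.0 × (0.5333 − 1.2) = 6.0 × -0.6667 = -4.0 cmH2O.

-4.0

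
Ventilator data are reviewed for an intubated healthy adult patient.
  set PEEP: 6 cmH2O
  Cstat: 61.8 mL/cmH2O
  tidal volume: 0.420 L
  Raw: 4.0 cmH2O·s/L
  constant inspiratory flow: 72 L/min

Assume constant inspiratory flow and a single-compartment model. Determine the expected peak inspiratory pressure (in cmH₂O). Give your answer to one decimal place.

Flow: 72 L/min ÷ 60 = 1.2 L/s.
Equation of motion (constant flow): PIP = Vt/C + R·V̇ + PEEP.
PIP = 420/61.8 + 4.0×1.2 + 6 = 6.796 + 4.8 + 6 = 17.596 cmH2O.

17.6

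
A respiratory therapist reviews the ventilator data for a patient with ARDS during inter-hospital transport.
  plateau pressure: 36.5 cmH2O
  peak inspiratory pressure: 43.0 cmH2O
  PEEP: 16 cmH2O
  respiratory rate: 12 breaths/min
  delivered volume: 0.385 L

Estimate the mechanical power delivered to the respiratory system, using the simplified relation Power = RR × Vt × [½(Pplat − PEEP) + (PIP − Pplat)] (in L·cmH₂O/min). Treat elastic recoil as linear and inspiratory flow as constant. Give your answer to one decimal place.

77.4

Per-breath work = Vt × [½(Pplat−PEEP) + (PIP−Pplat)] = 0.385 × [0.5×20.5 + 6.5] = 0.385 × 16.75 = 6.449 L·cmH2O.
Power = 12 × 6.449 = 77.388 L·cmH2O/min.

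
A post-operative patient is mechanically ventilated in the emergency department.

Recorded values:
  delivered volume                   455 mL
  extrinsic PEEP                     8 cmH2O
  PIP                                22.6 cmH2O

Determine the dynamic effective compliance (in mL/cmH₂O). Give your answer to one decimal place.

31.2

Dynamic compliance = Vt / (PIP − PEEP) = 455 / (22.6 − 8) = 455 / 14.6 = 31.164 mL/cmH2O.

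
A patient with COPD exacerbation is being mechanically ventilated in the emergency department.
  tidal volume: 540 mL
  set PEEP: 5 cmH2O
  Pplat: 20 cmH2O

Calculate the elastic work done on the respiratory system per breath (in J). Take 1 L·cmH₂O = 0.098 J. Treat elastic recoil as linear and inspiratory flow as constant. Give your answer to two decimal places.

0.40

Elastic work ≈ ½ × (Pplat − PEEP) × Vt = 0.5 × (20 − 5) × 0.540 L = 0.5 × 15.0 × 0.540 = 4.05 L·cmH2O.
× 0.098 J/(L·cmH2O) → 0.3969 J.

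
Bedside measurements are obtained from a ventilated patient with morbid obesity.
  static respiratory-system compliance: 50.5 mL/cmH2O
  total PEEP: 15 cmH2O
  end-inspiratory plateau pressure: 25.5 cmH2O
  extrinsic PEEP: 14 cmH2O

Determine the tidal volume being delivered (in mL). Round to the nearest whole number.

End-expiratory occlusion gives total PEEP = 15 cmH2O (intrinsic PEEP = 15 − 14 = 1). Use total PEEP for the elastic gradient.
Vt = Cstat × (Pplat − PEEPtotal) = 50.5 × (25.5 − 15) = 50.5 × 10.5 = 530.25 mL.

530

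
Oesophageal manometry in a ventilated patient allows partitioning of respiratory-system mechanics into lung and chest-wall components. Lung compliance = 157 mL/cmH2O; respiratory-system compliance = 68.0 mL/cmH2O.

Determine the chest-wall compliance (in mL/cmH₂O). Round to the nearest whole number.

120

1/Ccw = 1/Crs − 1/CL.
1/Ccw = 1/68.0 − 1/157 = 0.008336.
Ccw = 119.96 mL/cmH2O.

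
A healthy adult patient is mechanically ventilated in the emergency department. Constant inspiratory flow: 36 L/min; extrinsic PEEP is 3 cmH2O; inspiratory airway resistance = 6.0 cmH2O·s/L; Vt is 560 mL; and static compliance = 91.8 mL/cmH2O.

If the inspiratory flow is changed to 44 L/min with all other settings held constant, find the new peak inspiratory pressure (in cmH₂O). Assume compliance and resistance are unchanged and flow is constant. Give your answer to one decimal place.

13.5

Flow: 36 L/min ÷ 60 = 0.6 L/s.
New flow: 44 L/min ÷ 60 = 0.7333 L/s.
PIP = Vt/C + R·V̇ + PEEP (constant-flow equation of motion).
Only the resistive term changes: ΔPIP = R × ΔV̇ = 6.0 × (0.7333 − 0.6) = 6.0 × 0.1333 = 0.7998 cmH2O.
Original PIP = 560/91.8 + 6.0×0.6 + 3 = 12.7 cmH2O; new PIP = 12.7 + (0.7998) = 13.5 cmH2O.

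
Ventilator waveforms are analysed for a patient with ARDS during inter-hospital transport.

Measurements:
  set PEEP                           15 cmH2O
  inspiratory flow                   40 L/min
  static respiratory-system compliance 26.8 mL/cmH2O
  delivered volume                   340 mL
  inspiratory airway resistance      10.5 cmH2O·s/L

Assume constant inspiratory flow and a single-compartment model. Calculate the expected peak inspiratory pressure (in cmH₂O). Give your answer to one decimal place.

Flow: 40 L/min ÷ 60 = 0.6667 L/s.
Equation of motion (constant flow): PIP = Vt/C + R·V̇ + PEEP.
PIP = 340/26.8 + 10.5×0.6667 + 15 = 12.687 + 7.0 + 15 = 34.687 cmH2O.

34.7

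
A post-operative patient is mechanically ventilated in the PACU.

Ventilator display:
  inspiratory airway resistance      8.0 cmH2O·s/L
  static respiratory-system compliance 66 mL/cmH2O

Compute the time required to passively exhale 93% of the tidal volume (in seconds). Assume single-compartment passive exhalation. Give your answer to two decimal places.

τ = R × C = 8.0 × 66 mL/cmH2O = 8.0 × 0.066 L/cmH2O = 0.528 s.
Exhaled fraction f = 1 − e^(−t/τ) → t = −τ·ln(1 − f) = −0.528·ln(0.07) = 1.404 s.

1.40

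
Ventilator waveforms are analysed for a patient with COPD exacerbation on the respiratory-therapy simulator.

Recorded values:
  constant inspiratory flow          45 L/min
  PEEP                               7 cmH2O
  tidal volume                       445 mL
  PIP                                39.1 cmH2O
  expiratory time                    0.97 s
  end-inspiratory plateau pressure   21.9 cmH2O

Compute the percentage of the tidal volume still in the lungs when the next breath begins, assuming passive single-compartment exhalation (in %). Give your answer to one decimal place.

24.3

Flow: 45 L/min ÷ 60 = 0.75 L/s.
R = (PIP − Pplat)/V̇ = (39.1 − 21.9) / 0.75 = 17.2/0.75 = 22.933 cmH2O·s/L.
C = Vt/(Pplat − PEEP) = 445.0 / (21.9 − 7) = 445.0/14.9 = 29.866 mL/cmH2O.
τ = R × C = 22.933 × 0.02987 L/cmH2O = 0.685 s.
Fraction remaining at end-expiration = e^(−Te/τ) = e^(−0.97/0.685) = 0.2427 → 24.27%.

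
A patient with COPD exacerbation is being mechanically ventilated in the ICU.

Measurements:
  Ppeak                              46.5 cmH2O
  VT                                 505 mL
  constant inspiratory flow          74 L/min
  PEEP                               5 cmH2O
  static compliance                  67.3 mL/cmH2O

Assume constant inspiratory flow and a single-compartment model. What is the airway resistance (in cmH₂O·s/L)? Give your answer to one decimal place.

27.6

Flow: 74 L/min ÷ 60 = 1.2333 L/s.
Equation of motion (constant flow): PIP = Vt/C + R·V̇ + PEEP.
R·V̇ = PIP − Vt/C − PEEP = 46.5 − 505/67.3 − 5 = 46.5 − 7.504 − 5 = 33.996 cmH2O.
R = 33.996 / 1.2333 = 27.565 cmH2O·s/L.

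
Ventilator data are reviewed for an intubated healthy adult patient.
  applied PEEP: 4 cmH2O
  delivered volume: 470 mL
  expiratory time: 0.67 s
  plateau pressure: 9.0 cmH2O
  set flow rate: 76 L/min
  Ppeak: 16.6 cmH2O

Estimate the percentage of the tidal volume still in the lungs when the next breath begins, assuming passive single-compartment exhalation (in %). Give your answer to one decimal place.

Flow: 76 L/min ÷ 60 = 1.2667 L/s.
R = (PIP − Pplat)/V̇ = (16.6 − 9.0) / 1.2667 = 7.6/1.2667 = 6.0 cmH2O·s/L.
C = Vt/(Pplat − PEEP) = 470.0 / (9.0 − 4) = 470.0/5.0 = 94.0 mL/cmH2O.
τ = R × C = 6.0 × 0.094 L/cmH2O = 0.564 s.
Fraction remaining at end-expiration = e^(−Te/τ) = e^(−0.67/0.564) = 0.3048 → 30.48%.

30.5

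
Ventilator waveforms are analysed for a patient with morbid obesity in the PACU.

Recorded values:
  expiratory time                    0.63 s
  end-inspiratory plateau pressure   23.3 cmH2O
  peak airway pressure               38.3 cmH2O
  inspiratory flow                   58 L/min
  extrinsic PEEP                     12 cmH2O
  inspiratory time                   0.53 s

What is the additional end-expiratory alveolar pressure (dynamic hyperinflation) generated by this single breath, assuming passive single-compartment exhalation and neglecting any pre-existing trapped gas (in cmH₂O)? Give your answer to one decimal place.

4.6

Flow: 58 L/min ÷ 60 = 0.9667 L/s.
Vt = flow × Ti = 0.9667 L/s × 0.53 s × 1000 mL/L = 512.35 mL.
R = (PIP − Pplat)/V̇ = (38.3 − 23.3) / 0.9667 = 15.0/0.9667 = 15.517 cmH2O·s/L.
C = Vt/(Pplat − PEEP) = 512.35 / (23.3 − 12) = 512.35/11.3 = 45.341 mL/cmH2O.
τ = R × C = 15.517 × 0.04534 L/cmH2O = 0.7035 s.
Fraction remaining = e^(−Te/τ) = e^(−0.63/0.7035) = 0.4084; trapped volume = 512.35 × 0.4084 = 209.24 mL.
Additional alveolar pressure from trapping ≈ V_trapped / C = 209.24 / 45.341 = 4.615 cmH2O.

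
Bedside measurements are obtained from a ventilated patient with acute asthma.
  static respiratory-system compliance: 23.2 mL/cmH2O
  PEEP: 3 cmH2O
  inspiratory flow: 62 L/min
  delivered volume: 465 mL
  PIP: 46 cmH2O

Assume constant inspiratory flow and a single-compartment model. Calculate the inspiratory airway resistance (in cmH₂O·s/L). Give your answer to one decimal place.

22.2

Flow: 62 L/min ÷ 60 = 1.0333 L/s.
Equation of motion (constant flow): PIP = Vt/C + R·V̇ + PEEP.
R·V̇ = PIP − Vt/C − PEEP = 46 − 465/23.2 − 3 = 46 − 20.043 − 3 = 22.957 cmH2O.
R = 22.957 / 1.0333 = 22.217 cmH2O·s/L.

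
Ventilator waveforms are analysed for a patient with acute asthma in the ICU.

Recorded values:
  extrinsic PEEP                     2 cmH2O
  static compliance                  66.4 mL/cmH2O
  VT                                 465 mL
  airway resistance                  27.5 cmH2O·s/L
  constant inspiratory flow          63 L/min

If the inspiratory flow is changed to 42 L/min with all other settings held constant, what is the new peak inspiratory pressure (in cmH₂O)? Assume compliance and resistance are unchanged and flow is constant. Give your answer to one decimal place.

Flow: 63 L/min ÷ 60 = 1.05 L/s.
New flow: 42 L/min ÷ 60 = 0.7 L/s.
PIP = Vt/C + R·V̇ + PEEP (constant-flow equation of motion).
Only the resistive term changes: ΔPIP = R × ΔV̇ = 27.5 × (0.7 − 1.05) = 27.5 × -0.35 = -9.625 cmH2O.
Original PIP = 465/66.4 + 27.5×1.05 + 2 = 37.878 cmH2O; new PIP = 37.878 + (-9.625) = 28.253 cmH2O.

28.3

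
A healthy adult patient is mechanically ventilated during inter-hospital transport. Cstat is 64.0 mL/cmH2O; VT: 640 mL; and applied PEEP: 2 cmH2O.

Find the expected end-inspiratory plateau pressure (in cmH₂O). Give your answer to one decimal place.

12.0

Pplat = PEEP + Vt / Cstat = 2 + 640 / 64.0 = 2 + 10.0 = 12.0 cmH2O.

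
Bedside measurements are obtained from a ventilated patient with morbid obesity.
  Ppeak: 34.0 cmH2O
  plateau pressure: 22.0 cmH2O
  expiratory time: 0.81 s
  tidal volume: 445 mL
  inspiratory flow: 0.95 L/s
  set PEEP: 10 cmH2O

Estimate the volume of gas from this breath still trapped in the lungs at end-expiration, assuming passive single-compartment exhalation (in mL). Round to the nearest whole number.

79

R = (PIP − Pplat)/V̇ = (34.0 − 22.0) / 0.95 = 12.0/0.95 = 12.632 cmH2O·s/L.
C = Vt/(Pplat − PEEP) = 445.0 / (22.0 − 10) = 445.0/12.0 = 37.083 mL/cmH2O.
τ = R × C = 12.632 × 0.03708 L/cmH2O = 0.4684 s.
Fraction remaining = e^(−Te/τ) = e^(−0.81/0.4684) = 0.1774.
Trapped volume = 445.0 × 0.1774 = 78.943 mL.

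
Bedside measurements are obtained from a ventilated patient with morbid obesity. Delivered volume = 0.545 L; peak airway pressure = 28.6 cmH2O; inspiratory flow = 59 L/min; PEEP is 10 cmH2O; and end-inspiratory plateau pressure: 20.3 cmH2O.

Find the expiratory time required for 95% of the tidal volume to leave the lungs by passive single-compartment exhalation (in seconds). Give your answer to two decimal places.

1.34

Flow: 59 L/min ÷ 60 = 0.9833 L/s.
R = (PIP − Pplat)/V̇ = (28.6 − 20.3) / 0.9833 = 8.3/0.9833 = 8.441 cmH2O·s/L.
C = Vt/(Pplat − PEEP) = 545.0 / (20.3 − 10) = 545.0/10.3 = 52.913 mL/cmH2O.
τ = R × C = 8.441 × 0.05291 L/cmH2O = 0.4466 s.
t = −τ·ln(1 − 0.95) = −0.4466·ln(0.05) = 1.338 s.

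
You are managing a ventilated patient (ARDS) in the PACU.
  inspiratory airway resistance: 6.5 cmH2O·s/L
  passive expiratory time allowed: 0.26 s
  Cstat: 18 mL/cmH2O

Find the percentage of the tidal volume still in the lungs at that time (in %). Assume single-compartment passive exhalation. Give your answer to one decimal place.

10.8

τ = R × C = 6.5 × 18 mL/cmH2O = 6.5 × 0.018 L/cmH2O = 0.117 s.
Passive exhalation: V(t)/V₀ = e^(−t/τ) = e^(−0.26/0.117) = 0.1084.
Fraction remaining = 0.1084 → 10.84%.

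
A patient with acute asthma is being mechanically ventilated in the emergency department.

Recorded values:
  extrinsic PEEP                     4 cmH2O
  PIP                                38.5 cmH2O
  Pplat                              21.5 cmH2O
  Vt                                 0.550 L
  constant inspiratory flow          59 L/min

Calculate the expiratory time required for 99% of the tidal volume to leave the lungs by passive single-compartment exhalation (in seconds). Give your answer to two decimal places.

Flow: 59 L/min ÷ 60 = 0.9833 L/s.
R = (PIP − Pplat)/V̇ = (38.5 − 21.5) / 0.9833 = 17.0/0.9833 = 17.289 cmH2O·s/L.
C = Vt/(Pplat − PEEP) = 550.0 / (21.5 − 4) = 550.0/17.5 = 31.429 mL/cmH2O.
τ = R × C = 17.289 × 0.03143 L/cmH2O = 0.5434 s.
t = −τ·ln(1 − 0.99) = −0.5434·ln(0.01) = 2.502 s.

2.50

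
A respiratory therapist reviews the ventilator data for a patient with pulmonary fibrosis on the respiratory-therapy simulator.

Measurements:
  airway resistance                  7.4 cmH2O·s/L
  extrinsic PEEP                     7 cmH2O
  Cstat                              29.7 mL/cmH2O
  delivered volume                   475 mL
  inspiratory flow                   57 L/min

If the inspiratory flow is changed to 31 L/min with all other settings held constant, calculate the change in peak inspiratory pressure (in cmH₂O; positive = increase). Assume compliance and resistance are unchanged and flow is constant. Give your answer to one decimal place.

-3.2

Flow: 57 L/min ÷ 60 = 0.95 L/s.
New flow: 31 L/min ÷ 60 = 0.5167 L/s.
PIP = Vt/C + R·V̇ + PEEP (constant-flow equation of motion).
Only the resistive term changes: ΔPIP = R × ΔV̇ = 7.4 × (0.5167 − 0.95) = 7.4 × -0.4333 = -3.206 cmH2O.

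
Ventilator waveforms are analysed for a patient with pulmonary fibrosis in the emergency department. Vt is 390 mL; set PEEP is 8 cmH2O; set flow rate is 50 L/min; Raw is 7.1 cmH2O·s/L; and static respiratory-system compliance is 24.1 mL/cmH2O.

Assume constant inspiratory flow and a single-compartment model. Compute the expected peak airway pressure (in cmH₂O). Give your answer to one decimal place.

Flow: 50 L/min ÷ 60 = 0.8333 L/s.
Equation of motion (constant flow): PIP = Vt/C + R·V̇ + PEEP.
PIP = 390/24.1 + 7.1×0.8333 + 8 = 16.183 + 5.916 + 8 = 30.099 cmH2O.

30.1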